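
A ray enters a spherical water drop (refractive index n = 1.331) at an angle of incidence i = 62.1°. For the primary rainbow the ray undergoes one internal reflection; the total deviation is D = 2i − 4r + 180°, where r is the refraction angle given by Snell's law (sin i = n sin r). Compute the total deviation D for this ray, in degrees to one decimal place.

137.8°

sin r = sin 62.1° / 1.331 = 0.8838/1.331 = 0.6640; r = 41.60°.
D = 2·62.1° − 4·41.60° + 180° = 124.20° − 166.42° + 180° = 137.78°.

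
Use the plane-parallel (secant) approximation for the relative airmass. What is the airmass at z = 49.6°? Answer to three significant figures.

X = sec z = 1/cos 49.6° = 1/0.6481 = 1.5429.

1.54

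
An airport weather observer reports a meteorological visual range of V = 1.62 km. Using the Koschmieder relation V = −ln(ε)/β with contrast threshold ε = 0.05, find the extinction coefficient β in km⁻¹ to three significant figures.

1.85 km⁻¹

β = −ln(0.05) / V = 2.996 / 1.62 = 1.8492 km⁻¹.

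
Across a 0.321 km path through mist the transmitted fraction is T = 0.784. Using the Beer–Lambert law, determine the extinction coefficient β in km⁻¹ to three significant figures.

Beer–Lambert: T = exp(−βL) ⇒ β = −ln(T)/L = −ln(0.784)/0.321 = 0.2433/0.321 = 0.7581 km⁻¹.

0.758 km⁻¹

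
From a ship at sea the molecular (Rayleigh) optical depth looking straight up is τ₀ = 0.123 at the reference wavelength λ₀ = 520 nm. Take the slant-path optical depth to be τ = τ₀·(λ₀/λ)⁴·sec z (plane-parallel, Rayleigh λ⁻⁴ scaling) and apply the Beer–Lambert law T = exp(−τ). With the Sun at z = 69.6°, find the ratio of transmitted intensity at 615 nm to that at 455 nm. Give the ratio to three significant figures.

1.52

Airmass: sec 69.6° = 2.8688.
τ(615 nm) = 0.123 × (520/615)⁴ × 2.8688 = 0.123 × 0.5111 × 2.8688 = 0.1804.
τ(455 nm) = 0.123 × (520/455)⁴ × 2.8688 = 0.123 × 1.7060 × 2.8688 = 0.6020.
T(615)/T(455) = exp(τ_B − τ_A) = exp(0.4216) = 1.5244.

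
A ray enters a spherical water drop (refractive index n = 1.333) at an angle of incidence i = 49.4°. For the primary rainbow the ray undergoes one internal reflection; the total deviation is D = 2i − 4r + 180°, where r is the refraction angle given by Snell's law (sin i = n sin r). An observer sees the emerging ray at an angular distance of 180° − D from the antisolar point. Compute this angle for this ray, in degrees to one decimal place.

sin r = sin 49.4° / 1.333 = 0.7593/1.333 = 0.5696; r = 34.72°.
D = 2·49.4° − 4·34.72° + 180° = 98.80° − 138.89° + 180° = 139.91°.
Angle from antisolar point = 180° − D = 40.09°.

40.1°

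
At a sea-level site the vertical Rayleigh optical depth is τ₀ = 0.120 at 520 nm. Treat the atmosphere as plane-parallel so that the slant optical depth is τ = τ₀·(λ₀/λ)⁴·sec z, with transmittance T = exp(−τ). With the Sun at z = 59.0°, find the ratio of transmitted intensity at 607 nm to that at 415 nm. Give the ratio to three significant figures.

1.57

Airmass: sec 59.0° = 1.9416.
τ(607 nm) = 0.120 × (520/607)⁴ × 1.9416 = 0.120 × 0.5386 × 1.9416 = 0.1255.
τ(415 nm) = 0.120 × (520/415)⁴ × 1.9416 = 0.120 × 2.4650 × 1.9416 = 0.5743.
T(607)/T(415) = exp(τ_B − τ_A) = exp(0.4488) = 1.5665.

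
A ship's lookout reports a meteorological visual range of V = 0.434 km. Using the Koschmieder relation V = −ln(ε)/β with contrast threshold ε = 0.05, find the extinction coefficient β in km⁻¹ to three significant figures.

β = −ln(0.05) / V = 2.996 / 0.434 = 6.9026 km⁻¹.

6.90 km⁻¹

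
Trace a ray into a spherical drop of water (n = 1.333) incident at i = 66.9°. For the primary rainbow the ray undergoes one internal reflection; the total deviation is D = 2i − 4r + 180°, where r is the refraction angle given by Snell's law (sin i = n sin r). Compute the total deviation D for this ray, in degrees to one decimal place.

139.3°

sin r = sin 66.9° / 1.333 = 0.9198/1.333 = 0.6900; r = 43.63°.
D = 2·66.9° − 4·43.63° + 180° = 133.80° − 174.53° + 180° = 139.27°.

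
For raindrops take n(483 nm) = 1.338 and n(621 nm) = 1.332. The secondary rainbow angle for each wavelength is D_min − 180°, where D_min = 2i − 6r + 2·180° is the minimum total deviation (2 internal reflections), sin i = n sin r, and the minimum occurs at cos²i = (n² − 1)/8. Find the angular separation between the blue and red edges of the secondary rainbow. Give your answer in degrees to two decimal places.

At 483 nm (n = 1.338): cos²i = 0.09878 → i = 71.682°, r = 45.195°, D_min = 232.193°, rainbow angle = 52.193°.
At 621 nm (n = 1.332): cos²i = 0.09678 → i = 71.875°, r = 45.520°, D_min = 230.628°, rainbow angle = 50.628°.
Angular width = |52.193° − 50.628°| = 1.564°.

1.56°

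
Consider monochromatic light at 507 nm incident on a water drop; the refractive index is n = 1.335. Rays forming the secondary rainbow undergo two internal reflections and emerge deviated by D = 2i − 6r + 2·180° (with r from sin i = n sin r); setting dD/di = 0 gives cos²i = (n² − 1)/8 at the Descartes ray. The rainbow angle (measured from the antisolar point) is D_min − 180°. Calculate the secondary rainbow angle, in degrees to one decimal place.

51.4°

cos²i = (1.78222 − 1)/8 = 0.09778; i = arccos(0.31269) = 71.778°.
sin r = sin 71.778°/1.335 = 0.71150; r = 45.357°.
D_min = 2·71.778° − 6·45.357° + 360° = 231.414°.
Rainbow angle = D_min − 180° = 51.414°.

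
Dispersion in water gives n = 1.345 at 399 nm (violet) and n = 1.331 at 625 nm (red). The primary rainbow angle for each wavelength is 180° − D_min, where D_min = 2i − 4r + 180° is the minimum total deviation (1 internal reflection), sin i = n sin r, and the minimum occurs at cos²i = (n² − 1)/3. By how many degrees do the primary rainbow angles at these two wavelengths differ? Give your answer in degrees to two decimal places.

At 399 nm (n = 1.345): cos²i = 0.26967 → i = 58.715°, r = 39.448°, D_min = 139.635°, rainbow angle = 40.365°.
At 625 nm (n = 1.331): cos²i = 0.25719 → i = 59.527°, r = 40.356°, D_min = 137.630°, rainbow angle = 42.370°.
Angular width = |40.365° − 42.370°| = 2.005°.

2.01°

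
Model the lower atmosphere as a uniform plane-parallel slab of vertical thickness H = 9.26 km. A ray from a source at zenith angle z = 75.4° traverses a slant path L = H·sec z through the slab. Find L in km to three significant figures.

sec z = 1/cos 75.4° = 3.9672.
L = 9.26 × 3.9672 = 36.736 km.

36.7 km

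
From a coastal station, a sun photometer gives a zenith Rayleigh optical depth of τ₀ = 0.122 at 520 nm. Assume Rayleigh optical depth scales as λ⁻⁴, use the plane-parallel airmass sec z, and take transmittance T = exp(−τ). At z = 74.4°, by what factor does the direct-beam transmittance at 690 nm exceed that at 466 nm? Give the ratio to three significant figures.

Airmass: sec 74.4° = 3.7186.
τ(690 nm) = 0.122 × (520/690)⁴ × 3.7186 = 0.122 × 0.3226 × 3.7186 = 0.1463.
τ(466 nm) = 0.122 × (520/466)⁴ × 3.7186 = 0.122 × 1.5505 × 3.7186 = 0.7034.
T(690)/T(466) = exp(τ_B − τ_A) = exp(0.5571) = 1.7456.

1.75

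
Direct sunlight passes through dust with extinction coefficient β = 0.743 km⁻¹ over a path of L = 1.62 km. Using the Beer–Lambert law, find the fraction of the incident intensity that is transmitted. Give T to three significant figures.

τ = β·L = 0.743 × 1.62 = 1.2037.
T = exp(−1.2037) = 0.3001.

0.300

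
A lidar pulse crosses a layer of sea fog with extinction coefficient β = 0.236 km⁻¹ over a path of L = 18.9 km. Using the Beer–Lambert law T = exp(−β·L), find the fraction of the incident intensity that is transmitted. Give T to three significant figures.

0.0116

τ = β·L = 0.236 × 18.9 = 4.4604.
T = exp(−4.4604) = 0.0116.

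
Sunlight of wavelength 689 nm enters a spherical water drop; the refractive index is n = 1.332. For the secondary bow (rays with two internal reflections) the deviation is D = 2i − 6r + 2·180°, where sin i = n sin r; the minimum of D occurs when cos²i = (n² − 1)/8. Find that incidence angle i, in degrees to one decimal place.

71.9°

cos²i = (1.332² − 1)/8 = (1.77422 − 1)/8 = 0.09678.
cos i = 0.31109, so i = 71.875°.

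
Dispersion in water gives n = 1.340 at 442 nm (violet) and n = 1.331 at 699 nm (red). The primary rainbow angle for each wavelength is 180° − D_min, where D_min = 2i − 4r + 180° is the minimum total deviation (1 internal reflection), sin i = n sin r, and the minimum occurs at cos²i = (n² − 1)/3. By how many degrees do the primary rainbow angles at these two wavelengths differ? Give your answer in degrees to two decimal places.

1.30°

At 442 nm (n = 1.340): cos²i = 0.26520 → i = 59.004°, r = 39.770°, D_min = 138.929°, rainbow angle = 41.071°.
At 699 nm (n = 1.331): cos²i = 0.25719 → i = 59.527°, r = 40.356°, D_min = 137.630°, rainbow angle = 42.370°.
Angular width = |41.071° − 42.370°| = 1.299°.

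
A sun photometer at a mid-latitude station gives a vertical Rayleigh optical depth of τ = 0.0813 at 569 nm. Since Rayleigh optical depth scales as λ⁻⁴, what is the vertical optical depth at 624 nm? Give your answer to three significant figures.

0.0562

τ(624 nm) = τ(569 nm) × (569/624)⁴ = 0.0813 × (0.9119)⁴ = 0.0813 × 0.6914 = 0.0562.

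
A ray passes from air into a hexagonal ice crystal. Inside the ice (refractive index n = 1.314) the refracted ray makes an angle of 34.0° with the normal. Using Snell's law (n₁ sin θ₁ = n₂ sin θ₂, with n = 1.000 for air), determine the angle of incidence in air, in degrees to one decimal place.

47.3°

Snell: sin θ_i = n · sin θ_r = 1.314 × sin 34.0° = 1.314 × 0.5592 = 0.7348.
θ_i = arcsin(0.7348) = 47.29°.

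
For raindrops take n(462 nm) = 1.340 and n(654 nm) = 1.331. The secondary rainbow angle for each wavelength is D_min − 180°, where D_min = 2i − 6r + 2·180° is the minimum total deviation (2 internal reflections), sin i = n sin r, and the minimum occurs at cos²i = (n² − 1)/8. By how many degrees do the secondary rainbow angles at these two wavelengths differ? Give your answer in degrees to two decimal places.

2.34°

At 462 nm (n = 1.340): cos²i = 0.09945 → i = 71.618°, r = 45.088°, D_min = 232.709°, rainbow angle = 52.709°.
At 654 nm (n = 1.331): cos²i = 0.09645 → i = 71.907°, r = 45.575°, D_min = 230.365°, rainbow angle = 50.365°.
Angular width = |52.709° − 50.365°| = 2.344°.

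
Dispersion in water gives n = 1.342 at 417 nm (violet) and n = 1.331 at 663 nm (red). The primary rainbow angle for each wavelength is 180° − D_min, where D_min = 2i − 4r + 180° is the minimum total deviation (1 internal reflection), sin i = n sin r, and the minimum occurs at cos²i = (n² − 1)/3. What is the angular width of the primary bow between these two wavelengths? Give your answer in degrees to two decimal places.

At 417 nm (n = 1.342): cos²i = 0.26699 → i = 58.888°, r = 39.641°, D_min = 139.213°, rainbow angle = 40.787°.
At 663 nm (n = 1.331): cos²i = 0.25719 → i = 59.527°, r = 40.356°, D_min = 137.630°, rainbow angle = 42.370°.
Angular width = |40.787° − 42.370°| = 1.583°.

1.58°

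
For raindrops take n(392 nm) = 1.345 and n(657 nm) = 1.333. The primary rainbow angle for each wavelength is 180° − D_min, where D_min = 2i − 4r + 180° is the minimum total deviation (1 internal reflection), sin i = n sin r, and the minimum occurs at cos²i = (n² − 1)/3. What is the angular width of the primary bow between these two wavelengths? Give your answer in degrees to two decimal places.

At 392 nm (n = 1.345): cos²i = 0.26967 → i = 58.715°, r = 39.448°, D_min = 139.635°, rainbow angle = 40.365°.
At 657 nm (n = 1.333): cos²i = 0.25896 → i = 59.410°, r = 40.225°, D_min = 137.922°, rainbow angle = 42.078°.
Angular width = |40.365° − 42.078°| = 1.713°.

1.71°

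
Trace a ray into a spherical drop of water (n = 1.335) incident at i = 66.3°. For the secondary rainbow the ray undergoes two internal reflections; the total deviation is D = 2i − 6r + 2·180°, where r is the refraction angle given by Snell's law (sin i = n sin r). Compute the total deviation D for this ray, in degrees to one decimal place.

sin r = sin 66.3° / 1.335 = 0.9157/1.335 = 0.6859; r = 43.31°.
D = 2·66.3° − 6·43.31° + 2·180° = 132.60° − 259.83° + 360° = 232.77°.

232.8°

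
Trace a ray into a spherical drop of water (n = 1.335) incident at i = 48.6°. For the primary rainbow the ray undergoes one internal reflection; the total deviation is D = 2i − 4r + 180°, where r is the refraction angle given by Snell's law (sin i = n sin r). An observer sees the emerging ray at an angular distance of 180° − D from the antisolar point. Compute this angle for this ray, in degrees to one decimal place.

39.5°

sin r = sin 48.6° / 1.335 = 0.7501/1.335 = 0.5619; r = 34.19°.
D = 2·48.6° − 4·34.19° + 180° = 97.20° − 136.74° + 180° = 140.46°.
Angle from antisolar point = 180° − D = 39.54°.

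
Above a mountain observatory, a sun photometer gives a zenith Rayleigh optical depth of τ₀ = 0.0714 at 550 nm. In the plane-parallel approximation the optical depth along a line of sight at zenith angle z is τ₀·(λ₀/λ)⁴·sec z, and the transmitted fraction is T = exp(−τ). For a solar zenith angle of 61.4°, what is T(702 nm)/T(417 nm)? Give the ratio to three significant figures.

Airmass: sec 61.4° = 2.0890.
τ(702 nm) = 0.0714 × (550/702)⁴ × 2.0890 = 0.0714 × 0.3768 × 2.0890 = 0.0562.
τ(417 nm) = 0.0714 × (550/417)⁴ × 2.0890 = 0.0714 × 3.0263 × 2.0890 = 0.4514.
T(702)/T(417) = exp(τ_B − τ_A) = exp(0.3952) = 1.4847.

1.48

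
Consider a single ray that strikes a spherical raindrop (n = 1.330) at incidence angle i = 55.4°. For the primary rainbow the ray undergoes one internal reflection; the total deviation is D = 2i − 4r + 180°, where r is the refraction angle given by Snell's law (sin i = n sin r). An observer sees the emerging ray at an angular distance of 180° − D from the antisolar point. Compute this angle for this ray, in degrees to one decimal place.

42.1°

sin r = sin 55.4° / 1.330 = 0.8231/1.330 = 0.6189; r = 38.24°.
D = 2·55.4° − 4·38.24° + 180° = 110.80° − 152.94° + 180° = 137.86°.
Angle from antisolar point = 180° − D = 42.14°.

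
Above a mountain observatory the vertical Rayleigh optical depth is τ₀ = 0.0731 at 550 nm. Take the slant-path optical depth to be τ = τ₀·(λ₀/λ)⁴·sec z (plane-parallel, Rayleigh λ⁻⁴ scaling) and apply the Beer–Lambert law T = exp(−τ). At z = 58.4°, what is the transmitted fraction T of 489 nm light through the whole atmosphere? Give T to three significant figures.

sec 58.4° = 1.9084.
τ = 0.0731 × (550/489)⁴ × 1.9084 = 0.0731 × 1.6004 × 1.9084 = 0.2233.
T = exp(−0.2233) = 0.7999.

0.800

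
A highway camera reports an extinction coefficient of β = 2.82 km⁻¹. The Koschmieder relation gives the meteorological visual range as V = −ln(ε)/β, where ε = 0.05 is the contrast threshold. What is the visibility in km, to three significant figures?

V = −ln(0.05) / 2.82 = 2.996 / 2.82 = 1.0623 km.

1.06 km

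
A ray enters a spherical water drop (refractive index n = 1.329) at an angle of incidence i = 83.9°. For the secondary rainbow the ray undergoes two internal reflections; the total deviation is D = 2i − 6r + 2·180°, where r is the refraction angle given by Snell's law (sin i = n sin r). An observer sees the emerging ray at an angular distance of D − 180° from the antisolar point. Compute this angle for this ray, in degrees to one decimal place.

sin r = sin 83.9° / 1.329 = 0.9943/1.329 = 0.7482; r = 48.43°.
D = 2·83.9° − 6·48.43° + 2·180° = 167.80° − 290.60° + 360° = 237.20°.
Angle from antisolar point = D − 180° = 57.20°.

57.2°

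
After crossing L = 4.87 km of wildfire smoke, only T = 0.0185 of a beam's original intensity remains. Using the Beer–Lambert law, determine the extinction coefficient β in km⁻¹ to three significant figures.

0.819 km⁻¹

Beer–Lambert: T = exp(−βL) ⇒ β = −ln(T)/L = −ln(0.0185)/4.87 = 3.9900/4.87 = 0.8193 km⁻¹.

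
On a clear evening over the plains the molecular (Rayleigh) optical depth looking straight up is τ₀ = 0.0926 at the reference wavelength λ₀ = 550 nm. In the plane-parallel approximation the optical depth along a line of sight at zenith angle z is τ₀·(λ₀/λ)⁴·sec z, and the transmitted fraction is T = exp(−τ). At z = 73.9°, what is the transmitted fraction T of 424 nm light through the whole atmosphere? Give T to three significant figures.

sec 73.9° = 3.6060.
τ = 0.0926 × (550/424)⁴ × 3.6060 = 0.0926 × 2.8313 × 3.6060 = 0.9454.
T = exp(−0.9454) = 0.3885.

0.389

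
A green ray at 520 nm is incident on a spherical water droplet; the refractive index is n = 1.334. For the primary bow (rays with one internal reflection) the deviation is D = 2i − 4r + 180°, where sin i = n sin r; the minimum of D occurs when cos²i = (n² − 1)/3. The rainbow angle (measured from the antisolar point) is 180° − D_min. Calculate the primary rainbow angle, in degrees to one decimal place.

cos²i = (1.77956 − 1)/3 = 0.25985; i = arccos(0.50976) = 59.352°.
sin r = sin 59.352°/1.334 = 0.64492; r = 40.159°.
D_min = 2·59.352° − 4·40.159° + 180° = 138.067°.
Rainbow angle = 180° − D_min = 41.933°.

41.9°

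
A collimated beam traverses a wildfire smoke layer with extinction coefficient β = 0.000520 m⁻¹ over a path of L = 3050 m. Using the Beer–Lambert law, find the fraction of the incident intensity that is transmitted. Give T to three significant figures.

τ = β·L = 0.000520 × 3050 = 1.5860.
T = exp(−1.5860) = 0.2047.

0.205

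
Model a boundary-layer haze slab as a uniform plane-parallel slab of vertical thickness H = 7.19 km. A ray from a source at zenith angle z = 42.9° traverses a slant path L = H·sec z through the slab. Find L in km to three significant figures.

9.82 km

sec z = 1/cos 42.9° = 1.3651.
L = 7.19 × 1.3651 = 9.815 km.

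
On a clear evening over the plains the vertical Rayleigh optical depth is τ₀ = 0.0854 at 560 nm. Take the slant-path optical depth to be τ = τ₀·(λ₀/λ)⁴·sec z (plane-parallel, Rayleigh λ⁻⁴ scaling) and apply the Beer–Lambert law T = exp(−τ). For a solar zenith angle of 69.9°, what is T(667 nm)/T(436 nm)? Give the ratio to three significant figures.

1.74

Airmass: sec 69.9° = 2.9099.
τ(667 nm) = 0.0854 × (560/667)⁴ × 2.9099 = 0.0854 × 0.4969 × 2.9099 = 0.1235.
τ(436 nm) = 0.0854 × (560/436)⁴ × 2.9099 = 0.0854 × 2.7215 × 2.9099 = 0.6763.
T(667)/T(436) = exp(τ_B − τ_A) = exp(0.5528) = 1.7381.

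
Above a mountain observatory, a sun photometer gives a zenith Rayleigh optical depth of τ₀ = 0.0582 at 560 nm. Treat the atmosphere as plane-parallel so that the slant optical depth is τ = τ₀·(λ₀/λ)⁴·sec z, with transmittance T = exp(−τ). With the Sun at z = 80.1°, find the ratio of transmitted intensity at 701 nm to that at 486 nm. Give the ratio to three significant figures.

1.58

Airmass: sec 80.1° = 5.8164.
τ(701 nm) = 0.0582 × (560/701)⁴ × 5.8164 = 0.0582 × 0.4073 × 5.8164 = 0.1379.
τ(486 nm) = 0.0582 × (560/486)⁴ × 5.8164 = 0.0582 × 1.7628 × 5.8164 = 0.5967.
T(701)/T(486) = exp(τ_B − τ_A) = exp(0.4589) = 1.5823.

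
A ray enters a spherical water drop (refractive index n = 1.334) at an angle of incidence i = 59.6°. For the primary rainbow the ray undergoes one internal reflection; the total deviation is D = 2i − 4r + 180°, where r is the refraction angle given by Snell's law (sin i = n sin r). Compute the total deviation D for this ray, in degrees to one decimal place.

138.1°

sin r = sin 59.6° / 1.334 = 0.8625/1.334 = 0.6466; r = 40.28°.
D = 2·59.6° − 4·40.28° + 180° = 119.20° − 161.13° + 180° = 138.07°.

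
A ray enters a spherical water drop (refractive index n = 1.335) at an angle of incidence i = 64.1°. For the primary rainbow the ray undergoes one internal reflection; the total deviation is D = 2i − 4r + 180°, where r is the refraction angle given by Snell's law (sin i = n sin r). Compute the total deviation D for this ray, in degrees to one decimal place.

138.7°

sin r = sin 64.1° / 1.335 = 0.8996/1.335 = 0.6738; r = 42.36°.
D = 2·64.1° − 4·42.36° + 180° = 128.20° − 169.45° + 180° = 138.75°.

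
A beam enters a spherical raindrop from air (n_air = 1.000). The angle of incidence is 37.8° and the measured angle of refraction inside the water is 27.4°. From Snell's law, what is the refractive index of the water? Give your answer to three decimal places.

n = sin θ_i / sin θ_r = sin 37.8° / sin 27.4° = 0.6129 / 0.4602 = 1.3318.

1.332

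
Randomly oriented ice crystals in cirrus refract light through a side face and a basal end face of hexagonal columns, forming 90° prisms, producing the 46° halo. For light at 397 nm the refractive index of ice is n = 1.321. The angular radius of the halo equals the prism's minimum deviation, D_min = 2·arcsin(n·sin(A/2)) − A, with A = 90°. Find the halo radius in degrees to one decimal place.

n·sin(A/2) = 1.321 × sin 45° = 1.321 × 0.7071 = 0.9341.
D_min = 2·arcsin(0.9341) − 90° = 2 × 69.081° − 90° = 48.163°.

48.2°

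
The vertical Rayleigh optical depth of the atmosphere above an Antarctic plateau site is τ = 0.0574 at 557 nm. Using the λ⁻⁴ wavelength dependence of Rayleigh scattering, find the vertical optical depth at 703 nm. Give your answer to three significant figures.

0.0226

τ(703 nm) = τ(557 nm) × (557/703)⁴ = 0.0574 × (0.7923)⁴ = 0.0574 × 0.3941 = 0.0226.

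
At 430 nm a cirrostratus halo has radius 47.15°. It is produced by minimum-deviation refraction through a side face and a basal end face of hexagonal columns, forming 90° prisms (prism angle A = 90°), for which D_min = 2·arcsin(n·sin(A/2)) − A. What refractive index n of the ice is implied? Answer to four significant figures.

1.316

Rearranging: n = sin((D_min + A)/2) / sin(A/2).
(D_min + A)/2 = (47.15° + 90°)/2 = 68.575°.
n = sin 68.575° / sin 45° = 0.9309 / 0.7071 = 1.3165.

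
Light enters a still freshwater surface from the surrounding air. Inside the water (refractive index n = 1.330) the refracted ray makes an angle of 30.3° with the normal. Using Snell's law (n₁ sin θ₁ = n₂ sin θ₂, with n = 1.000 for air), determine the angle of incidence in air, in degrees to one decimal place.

42.1°

Snell: sin θ_i = n · sin θ_r = 1.330 × sin 30.3° = 1.330 × 0.5045 = 0.6710.
θ_i = arcsin(0.6710) = 42.15°.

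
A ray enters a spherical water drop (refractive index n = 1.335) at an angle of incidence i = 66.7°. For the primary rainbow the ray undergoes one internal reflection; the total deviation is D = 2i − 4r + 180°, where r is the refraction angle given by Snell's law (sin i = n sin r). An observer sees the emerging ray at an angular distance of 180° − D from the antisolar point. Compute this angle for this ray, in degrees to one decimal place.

sin r = sin 66.7° / 1.335 = 0.9184/1.335 = 0.6880; r = 43.47°.
D = 2·66.7° − 4·43.47° + 180° = 133.40° − 173.88° + 180° = 139.52°.
Angle from antisolar point = 180° − D = 40.48°.

40.5°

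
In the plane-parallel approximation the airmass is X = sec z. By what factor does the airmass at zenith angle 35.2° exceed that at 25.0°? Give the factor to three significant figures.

1.11

X(35.2°)/X(25.0°) = sec 35.2° / sec 25.0° = cos 25.0° / cos 35.2° = 0.9063/0.8171 = 1.1091.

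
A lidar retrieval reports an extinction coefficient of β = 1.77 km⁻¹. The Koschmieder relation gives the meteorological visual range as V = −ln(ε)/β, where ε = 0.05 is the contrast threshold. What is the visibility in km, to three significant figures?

V = −ln(0.05) / 1.77 = 2.996 / 1.77 = 1.6925 km.

1.69 km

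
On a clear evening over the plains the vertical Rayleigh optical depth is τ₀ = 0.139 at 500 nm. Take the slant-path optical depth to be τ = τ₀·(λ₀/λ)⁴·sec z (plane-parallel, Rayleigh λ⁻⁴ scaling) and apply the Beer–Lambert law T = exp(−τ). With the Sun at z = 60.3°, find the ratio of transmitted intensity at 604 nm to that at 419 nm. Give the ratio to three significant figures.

Airmass: sec 60.3° = 2.0183.
τ(604 nm) = 0.139 × (500/604)⁴ × 2.0183 = 0.139 × 0.4696 × 2.0183 = 0.1317.
τ(419 nm) = 0.139 × (500/419)⁴ × 2.0183 = 0.139 × 2.0278 × 2.0183 = 0.5689.
T(604)/T(419) = exp(τ_B − τ_A) = exp(0.4371) = 1.5483.

1.55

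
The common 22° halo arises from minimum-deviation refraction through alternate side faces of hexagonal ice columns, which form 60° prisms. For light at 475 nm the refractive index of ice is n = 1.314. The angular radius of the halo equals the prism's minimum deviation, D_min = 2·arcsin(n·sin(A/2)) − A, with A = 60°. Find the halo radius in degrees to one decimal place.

n·sin(A/2) = 1.314 × sin 30° = 1.314 × 0.5000 = 0.6570.
D_min = 2·arcsin(0.6570) − 60° = 2 × 41.071° − 60° = 22.143°.

22.1°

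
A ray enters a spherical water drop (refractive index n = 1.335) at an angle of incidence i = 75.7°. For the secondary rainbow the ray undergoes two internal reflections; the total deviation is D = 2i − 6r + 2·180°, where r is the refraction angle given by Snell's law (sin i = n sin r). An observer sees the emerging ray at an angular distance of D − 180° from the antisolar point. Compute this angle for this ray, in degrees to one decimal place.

sin r = sin 75.7° / 1.335 = 0.9690/1.335 = 0.7259; r = 46.54°.
D = 2·75.7° − 6·46.54° + 2·180° = 151.40° − 279.24° + 360° = 232.16°.
Angle from antisolar point = D − 180° = 52.16°.

52.2°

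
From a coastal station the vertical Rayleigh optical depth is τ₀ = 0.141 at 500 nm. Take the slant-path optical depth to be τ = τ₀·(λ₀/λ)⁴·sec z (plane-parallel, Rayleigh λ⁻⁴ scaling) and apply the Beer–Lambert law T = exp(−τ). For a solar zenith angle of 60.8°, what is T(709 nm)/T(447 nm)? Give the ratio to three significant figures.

Airmass: sec 60.8° = 2.0498.
τ(709 nm) = 0.141 × (500/709)⁴ × 2.0498 = 0.141 × 0.2473 × 2.0498 = 0.0715.
τ(447 nm) = 0.141 × (500/447)⁴ × 2.0498 = 0.141 × 1.5655 × 2.0498 = 0.4525.
T(709)/T(447) = exp(τ_B − τ_A) = exp(0.3810) = 1.4637.

1.46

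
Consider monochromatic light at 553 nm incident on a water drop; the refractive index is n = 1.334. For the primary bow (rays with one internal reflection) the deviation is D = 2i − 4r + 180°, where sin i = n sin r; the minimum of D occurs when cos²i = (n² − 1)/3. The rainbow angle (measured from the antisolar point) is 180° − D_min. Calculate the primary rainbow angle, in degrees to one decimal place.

41.9°

cos²i = (1.77956 − 1)/3 = 0.25985; i = arccos(0.50976) = 59.352°.
sin r = sin 59.352°/1.334 = 0.64492; r = 40.159°.
D_min = 2·59.352° − 4·40.159° + 180° = 138.067°.
Rainbow angle = 180° − D_min = 41.933°.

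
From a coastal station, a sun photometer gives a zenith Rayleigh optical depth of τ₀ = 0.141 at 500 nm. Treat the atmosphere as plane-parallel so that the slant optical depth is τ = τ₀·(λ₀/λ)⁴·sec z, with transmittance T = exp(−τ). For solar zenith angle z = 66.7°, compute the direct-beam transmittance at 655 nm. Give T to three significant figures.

0.886

sec 66.7° = 2.5282.
τ = 0.141 × (500/655)⁴ × 2.5282 = 0.141 × 0.3396 × 2.5282 = 0.1210.
T = exp(−0.1210) = 0.8860.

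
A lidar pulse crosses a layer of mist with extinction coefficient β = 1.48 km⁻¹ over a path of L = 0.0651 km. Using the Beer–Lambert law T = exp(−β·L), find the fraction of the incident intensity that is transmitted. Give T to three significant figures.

0.908

τ = β·L = 1.48 × 0.0651 = 0.0963.
T = exp(−0.0963) = 0.9081.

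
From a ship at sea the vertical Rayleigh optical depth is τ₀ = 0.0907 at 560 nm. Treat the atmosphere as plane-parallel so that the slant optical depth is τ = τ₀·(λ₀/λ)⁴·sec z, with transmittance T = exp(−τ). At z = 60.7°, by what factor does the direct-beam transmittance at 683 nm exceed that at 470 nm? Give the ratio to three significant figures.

1.34

Airmass: sec 60.7° = 2.0434.
τ(683 nm) = 0.0907 × (560/683)⁴ × 2.0434 = 0.0907 × 0.4519 × 2.0434 = 0.0838.
τ(470 nm) = 0.0907 × (560/470)⁴ × 2.0434 = 0.0907 × 2.0154 × 2.0434 = 0.3735.
T(683)/T(470) = exp(τ_B − τ_A) = exp(0.2898) = 1.3361.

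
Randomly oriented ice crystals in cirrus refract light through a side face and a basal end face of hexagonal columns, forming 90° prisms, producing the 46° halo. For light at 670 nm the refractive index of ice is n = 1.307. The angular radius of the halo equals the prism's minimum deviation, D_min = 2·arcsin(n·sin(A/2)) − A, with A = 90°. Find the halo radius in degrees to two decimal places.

n·sin(A/2) = 1.307 × sin 45° = 1.307 × 0.7071 = 0.9242.
D_min = 2·arcsin(0.9242) − 90° = 2 × 67.546° − 90° = 45.093°.

45.09°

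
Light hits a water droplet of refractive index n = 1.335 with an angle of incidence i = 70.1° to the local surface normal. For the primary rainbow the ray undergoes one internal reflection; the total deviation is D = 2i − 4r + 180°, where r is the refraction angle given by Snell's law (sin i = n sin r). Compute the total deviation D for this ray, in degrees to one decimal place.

sin r = sin 70.1° / 1.335 = 0.9403/1.335 = 0.7043; r = 44.78°.
D = 2·70.1° − 4·44.78° + 180° = 140.20° − 179.10° + 180° = 141.10°.

141.1°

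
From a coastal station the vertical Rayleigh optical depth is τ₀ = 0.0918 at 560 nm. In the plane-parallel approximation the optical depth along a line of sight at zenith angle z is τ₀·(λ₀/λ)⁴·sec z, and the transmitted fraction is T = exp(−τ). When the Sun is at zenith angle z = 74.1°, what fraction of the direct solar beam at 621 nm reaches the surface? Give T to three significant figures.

0.801

sec 74.1° = 3.6502.
τ = 0.0918 × (560/621)⁴ × 3.6502 = 0.0918 × 0.6613 × 3.6502 = 0.2216.
T = exp(−0.2216) = 0.8012.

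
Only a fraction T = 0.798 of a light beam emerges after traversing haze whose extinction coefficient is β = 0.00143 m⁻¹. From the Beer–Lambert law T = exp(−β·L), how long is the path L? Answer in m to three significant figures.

Beer–Lambert: T = exp(−βL) ⇒ L = −ln(T)/β = −ln(0.798)/0.00143 = 0.2256/0.00143 = 157.8 m.

158 m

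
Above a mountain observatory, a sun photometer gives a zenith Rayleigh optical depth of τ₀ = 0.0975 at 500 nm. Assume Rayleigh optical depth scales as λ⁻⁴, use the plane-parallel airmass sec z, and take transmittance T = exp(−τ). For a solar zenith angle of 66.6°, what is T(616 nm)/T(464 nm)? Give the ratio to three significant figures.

Airmass: sec 66.6° = 2.5180.
τ(616 nm) = 0.0975 × (500/616)⁴ × 2.5180 = 0.0975 × 0.4341 × 2.5180 = 0.1066.
τ(464 nm) = 0.0975 × (500/464)⁴ × 2.5180 = 0.0975 × 1.3484 × 2.5180 = 0.3310.
T(616)/T(464) = exp(τ_B − τ_A) = exp(0.2245) = 1.2516.

1.25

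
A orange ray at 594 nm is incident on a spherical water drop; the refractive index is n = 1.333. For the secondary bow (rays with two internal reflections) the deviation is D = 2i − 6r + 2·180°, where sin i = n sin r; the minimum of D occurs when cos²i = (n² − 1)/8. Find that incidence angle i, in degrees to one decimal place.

71.8°

cos²i = (1.333² − 1)/8 = (1.77689 − 1)/8 = 0.09711.
cos i = 0.31163, so i = 71.843°.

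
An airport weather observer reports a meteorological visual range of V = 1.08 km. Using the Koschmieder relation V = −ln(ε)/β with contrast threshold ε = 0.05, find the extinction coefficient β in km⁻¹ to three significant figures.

β = −ln(0.05) / V = 2.996 / 1.08 = 2.7738 km⁻¹.

2.77 km⁻¹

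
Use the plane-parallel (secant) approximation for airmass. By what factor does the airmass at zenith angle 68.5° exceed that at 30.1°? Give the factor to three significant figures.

2.36

X(68.5°)/X(30.1°) = sec 68.5° / sec 30.1° = cos 30.1° / cos 68.5° = 0.8652/0.3665 = 2.3606.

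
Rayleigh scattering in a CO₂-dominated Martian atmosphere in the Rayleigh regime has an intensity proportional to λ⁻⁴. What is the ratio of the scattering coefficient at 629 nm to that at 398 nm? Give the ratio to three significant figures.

Rayleigh scattering ∝ λ⁻⁴, so the ratio of coefficients is the inverse fourth power of the wavelength ratio.
σ(629)/σ(398) = (398/629)⁴ = (0.6328)⁴ = 0.1603.

0.160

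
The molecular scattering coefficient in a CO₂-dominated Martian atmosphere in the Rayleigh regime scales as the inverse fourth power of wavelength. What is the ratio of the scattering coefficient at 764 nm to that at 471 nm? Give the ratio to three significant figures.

0.144

Rayleigh scattering ∝ λ⁻⁴, so the ratio of coefficients is the inverse fourth power of the wavelength ratio.
σ(764)/σ(471) = (471/764)⁴ = (0.6165)⁴ = 0.1444.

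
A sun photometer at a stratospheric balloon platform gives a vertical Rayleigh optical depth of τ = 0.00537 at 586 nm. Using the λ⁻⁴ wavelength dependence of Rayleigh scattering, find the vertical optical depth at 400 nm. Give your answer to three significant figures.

0.0247

τ(400 nm) = τ(586 nm) × (586/400)⁴ = 0.00537 × (1.4650)⁴ = 0.00537 × 4.6063 = 0.0247.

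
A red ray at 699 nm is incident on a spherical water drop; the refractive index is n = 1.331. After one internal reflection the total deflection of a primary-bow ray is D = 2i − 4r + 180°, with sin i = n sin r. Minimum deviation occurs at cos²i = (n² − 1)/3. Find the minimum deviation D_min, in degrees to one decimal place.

cos²i = (1.77156 − 1)/3 = 0.25719; i = arccos(0.50714) = 59.527°.
sin r = sin 59.527°/1.331 = 0.64753; r = 40.356°.
D_min = 2·59.527° − 4·40.356° + 180° = 137.630°.

137.6°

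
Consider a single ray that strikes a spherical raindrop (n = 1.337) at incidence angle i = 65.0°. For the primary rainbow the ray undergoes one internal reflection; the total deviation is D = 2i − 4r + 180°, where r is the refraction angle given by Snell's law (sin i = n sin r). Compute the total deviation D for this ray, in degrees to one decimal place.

139.3°

sin r = sin 65.0° / 1.337 = 0.9063/1.337 = 0.6779; r = 42.68°.
D = 2·65.0° − 4·42.68° + 180° = 130.00° − 170.71° + 180° = 139.29°.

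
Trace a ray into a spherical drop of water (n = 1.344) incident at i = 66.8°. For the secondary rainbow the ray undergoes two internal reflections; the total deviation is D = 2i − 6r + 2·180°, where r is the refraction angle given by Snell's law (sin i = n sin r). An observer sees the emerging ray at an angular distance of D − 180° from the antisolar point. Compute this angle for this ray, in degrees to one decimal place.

54.7°

sin r = sin 66.8° / 1.344 = 0.9191/1.344 = 0.6839; r = 43.15°.
D = 2·66.8° − 6·43.15° + 2·180° = 133.60° − 258.89° + 360° = 234.71°.
Angle from antisolar point = D − 180° = 54.71°.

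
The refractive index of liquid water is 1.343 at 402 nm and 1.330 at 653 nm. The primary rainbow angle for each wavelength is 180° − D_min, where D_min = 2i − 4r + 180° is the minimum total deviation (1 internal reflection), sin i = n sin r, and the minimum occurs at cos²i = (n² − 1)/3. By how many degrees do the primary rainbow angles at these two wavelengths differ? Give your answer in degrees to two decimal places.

At 402 nm (n = 1.343): cos²i = 0.26788 → i = 58.830°, r = 39.577°, D_min = 139.354°, rainbow angle = 40.646°.
At 653 nm (n = 1.330): cos²i = 0.25630 → i = 59.585°, r = 40.422°, D_min = 137.484°, rainbow angle = 42.516°.
Angular width = |40.646° − 42.516°| = 1.871°.

1.87°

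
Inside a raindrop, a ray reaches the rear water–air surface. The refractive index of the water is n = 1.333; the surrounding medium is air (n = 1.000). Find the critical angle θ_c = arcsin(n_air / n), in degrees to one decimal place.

48.6°

sin θ_c = n_air / n = 1.000 / 1.333 = 0.7502.
θ_c = arcsin(0.7502) = 48.61°.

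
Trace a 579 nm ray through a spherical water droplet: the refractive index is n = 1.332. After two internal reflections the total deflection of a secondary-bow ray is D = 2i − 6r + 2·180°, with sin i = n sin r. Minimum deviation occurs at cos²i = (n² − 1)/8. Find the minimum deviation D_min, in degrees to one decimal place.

cos²i = (1.77422 − 1)/8 = 0.09678; i = arccos(0.31109) = 71.875°.
sin r = sin 71.875°/1.332 = 0.71350; r = 45.520°.
D_min = 2·71.875° − 6·45.520° + 360° = 230.628°.

230.6°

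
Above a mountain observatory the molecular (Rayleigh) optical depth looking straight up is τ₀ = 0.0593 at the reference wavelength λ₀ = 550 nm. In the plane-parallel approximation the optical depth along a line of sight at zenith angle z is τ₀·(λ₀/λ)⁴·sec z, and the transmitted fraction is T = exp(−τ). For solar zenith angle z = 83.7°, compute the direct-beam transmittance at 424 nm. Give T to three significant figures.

0.217

sec 83.7° = 9.1129.
τ = 0.0593 × (550/424)⁴ × 9.1129 = 0.0593 × 2.8313 × 9.1129 = 1.5300.
T = exp(−1.5300) = 0.2165.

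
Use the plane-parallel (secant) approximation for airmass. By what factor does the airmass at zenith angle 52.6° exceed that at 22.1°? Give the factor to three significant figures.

1.53

X(52.6°)/X(22.1°) = sec 52.6° / sec 22.1° = cos 22.1° / cos 52.6° = 0.9265/0.6074 = 1.5255.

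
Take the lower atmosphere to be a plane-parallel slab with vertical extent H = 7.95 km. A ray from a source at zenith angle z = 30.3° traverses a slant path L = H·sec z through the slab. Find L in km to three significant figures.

sec z = 1/cos 30.3° = 1.1582.
L = 7.95 × 1.1582 = 9.208 km.

9.21 km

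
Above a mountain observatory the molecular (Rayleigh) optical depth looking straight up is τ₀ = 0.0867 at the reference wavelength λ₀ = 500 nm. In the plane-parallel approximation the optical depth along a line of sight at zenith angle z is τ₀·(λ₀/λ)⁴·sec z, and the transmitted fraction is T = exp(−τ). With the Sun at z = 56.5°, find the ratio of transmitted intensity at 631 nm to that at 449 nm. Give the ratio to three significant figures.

Airmass: sec 56.5° = 1.8118.
τ(631 nm) = 0.0867 × (500/631)⁴ × 1.8118 = 0.0867 × 0.3942 × 1.8118 = 0.0619.
τ(449 nm) = 0.0867 × (500/449)⁴ × 1.8118 = 0.0867 × 1.5378 × 1.8118 = 0.2416.
T(631)/T(449) = exp(τ_B − τ_A) = exp(0.1796) = 1.1968.

1.20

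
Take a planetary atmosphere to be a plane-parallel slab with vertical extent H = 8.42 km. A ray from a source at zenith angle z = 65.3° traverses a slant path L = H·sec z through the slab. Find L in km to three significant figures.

20.1 km

sec z = 1/cos 65.3° = 2.3931.
L = 8.42 × 2.3931 = 20.150 km.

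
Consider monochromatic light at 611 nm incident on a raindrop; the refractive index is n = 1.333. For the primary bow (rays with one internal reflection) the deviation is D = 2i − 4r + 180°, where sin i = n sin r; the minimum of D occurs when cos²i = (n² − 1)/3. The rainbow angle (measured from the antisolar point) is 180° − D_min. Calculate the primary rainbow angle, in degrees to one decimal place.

42.1°

cos²i = (1.77689 − 1)/3 = 0.25896; i = arccos(0.50888) = 59.410°.
sin r = sin 59.410°/1.333 = 0.64579; r = 40.225°.
D_min = 2·59.410° − 4·40.225° + 180° = 137.922°.
Rainbow angle = 180° − D_min = 42.078°.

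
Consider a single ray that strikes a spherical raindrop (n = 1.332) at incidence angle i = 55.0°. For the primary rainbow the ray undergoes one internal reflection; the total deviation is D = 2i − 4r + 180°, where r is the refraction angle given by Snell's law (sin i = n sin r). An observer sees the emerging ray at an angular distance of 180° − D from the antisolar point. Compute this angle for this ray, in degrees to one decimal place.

sin r = sin 55.0° / 1.332 = 0.8192/1.332 = 0.6150; r = 37.95°.
D = 2·55.0° − 4·37.95° + 180° = 110.00° − 151.80° + 180° = 138.20°.
Angle from antisolar point = 180° − D = 41.80°.

41.8°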